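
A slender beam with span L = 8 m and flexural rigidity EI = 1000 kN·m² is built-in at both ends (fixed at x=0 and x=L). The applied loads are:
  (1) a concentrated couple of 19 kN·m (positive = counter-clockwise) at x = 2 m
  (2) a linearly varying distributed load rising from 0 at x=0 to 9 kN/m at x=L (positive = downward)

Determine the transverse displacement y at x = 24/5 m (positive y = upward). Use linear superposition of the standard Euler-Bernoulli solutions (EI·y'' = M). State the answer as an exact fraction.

Load 1 — applied couple M₀=19 kN·m at a=2 m (b=L-a=6):
  y_1 = (R_Ax³/6 - M_Ax²/2 - M₀(x-a)²/2)/EI  [x>a] with R_A=171/64, M_A=-57/16 = ((171/64)·(24/5)³/6 - (-57/16)·(24/5)²/2 - 19·((24/5)-2)²/2)/1000 = 247/15625 m
Load 2 — triangular load w₀=9 kN/m (0→w₀ over full span):
  y_2 = -w₀x²(L-x)²(x+2L)/(120LEI) = -9·(24/5)²·(8-(24/5))²·((24/5)+2·8)/(120·8·1000) = -89856/1953125 m
Superposition: y = Σ y_i = -58981/1953125 m ≈ -0.030198 m

y(24/5) = -58981/1953125 m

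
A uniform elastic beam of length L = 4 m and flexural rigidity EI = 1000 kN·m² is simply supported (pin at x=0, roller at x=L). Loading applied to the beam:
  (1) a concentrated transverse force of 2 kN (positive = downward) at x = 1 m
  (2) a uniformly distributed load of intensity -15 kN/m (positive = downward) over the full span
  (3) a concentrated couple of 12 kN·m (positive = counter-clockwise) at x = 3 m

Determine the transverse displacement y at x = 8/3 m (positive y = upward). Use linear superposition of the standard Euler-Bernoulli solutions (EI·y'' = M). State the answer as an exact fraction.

Load 1 — point force P=2 kN at a=1 m (b=L-a=3):
  y_1 = -Pa(L-x)(2Lx-a²-x²)/(6LEI)  [x>a] = -2·1·(4-(8/3))·(2·4·(8/3)-1²-(8/3)²)/(6·4·1000) = -119/81000 m
Load 2 — uniform load w=-15 kN/m over full span:
  y_2 = -wx(L³-2Lx²+x³)/(24EI) = -(-15)·(8/3)·(4³-2·4·(8/3)²+(8/3)³)/(24·1000) = 88/2025 m
Load 3 — applied couple M₀=12 kN·m at a=3 m (b=L-a=1):
  y_3 = (M₀x³/(6L)+C₁x)/EI  [x≤a] with C₁=M₀(3b²-L²)/(6L)=-13/2 = (12·(8/3)³/(6·4)+(-13/2)·(8/3))/1000 = -53/6750 m
Superposition: y = Σ y_i = 553/16200 m ≈ 0.034136 m

y(8/3) = 553/16200 m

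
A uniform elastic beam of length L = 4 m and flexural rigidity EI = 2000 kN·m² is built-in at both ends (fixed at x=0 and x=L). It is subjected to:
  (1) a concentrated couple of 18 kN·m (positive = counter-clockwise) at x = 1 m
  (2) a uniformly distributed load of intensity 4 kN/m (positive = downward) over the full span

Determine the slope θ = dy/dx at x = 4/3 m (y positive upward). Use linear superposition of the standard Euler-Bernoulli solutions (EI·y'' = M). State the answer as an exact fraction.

θ(4/3) = 23/32400 rad

Load 1 — applied couple M₀=18 kN·m at a=1 m (b=L-a=3):
  θ_1 = (R_Ax²/2 - M_Ax - M₀(x-a))/EI  [x>a] with R_A=81/16, M_A=-27/8 = ((81/16)·(4/3)²/2 - (-27/8)·(4/3) - 18·((4/3)-1))/2000 = 3/2000 rad
Load 2 — uniform load w=4 kN/m over full span:
  θ_2 = -wx(L-x)(L-2x)/(12EI) = -4·(4/3)·(4-(4/3))·(4-2·(4/3))/(12·2000) = -8/10125 rad
Superposition: θ = Σ θ_i = 23/32400 rad ≈ 0.000710 rad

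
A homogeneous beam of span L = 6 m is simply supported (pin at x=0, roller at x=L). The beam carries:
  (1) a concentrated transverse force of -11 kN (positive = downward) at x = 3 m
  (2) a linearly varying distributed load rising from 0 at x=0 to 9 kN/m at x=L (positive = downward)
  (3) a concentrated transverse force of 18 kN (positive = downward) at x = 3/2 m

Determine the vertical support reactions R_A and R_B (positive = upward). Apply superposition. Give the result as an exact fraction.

R_A = 17 kN, R_B = 17 kN

Load 1 — point force P=-11 kN at a=3 m (b=L-a=3):
  R_A = Pb/L = (-11)·3/6 = -11/2 kN
  R_B = Pa/L = (-11)·3/6 = -11/2 kN
Load 2 — triangular load w₀=9 kN/m (0→w₀ over full span):
  R_A = w₀L/6 = 9·6/6 = 9 kN
  R_B = w₀L/3 = 9·6/3 = 18 kN
Load 3 — point force P=18 kN at a=3/2 m (b=L-a=9/2):
  R_A = Pb/L = 18·(9/2)/6 = 27/2 kN
  R_B = Pa/L = 18·(3/2)/6 = 9/2 kN
Superposition: R_A = 17 kN, R_B = 17 kN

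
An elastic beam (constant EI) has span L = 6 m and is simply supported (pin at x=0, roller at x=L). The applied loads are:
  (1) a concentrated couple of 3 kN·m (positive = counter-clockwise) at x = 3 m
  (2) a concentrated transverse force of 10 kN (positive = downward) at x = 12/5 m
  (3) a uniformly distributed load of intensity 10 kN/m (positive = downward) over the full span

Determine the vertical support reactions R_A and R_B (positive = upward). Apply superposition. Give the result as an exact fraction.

R_A = 73/2 kN, R_B = 67/2 kN

Load 1 — applied couple M₀=3 kN·m at a=3 m (b=L-a=3):
  R_A = M₀/L = 3/6 = 1/2 kN
  R_B = -M₀/L = -3/6 = -1/2 kN
Load 2 — point force P=10 kN at a=12/5 m (b=L-a=18/5):
  R_A = Pb/L = 10·(18/5)/6 = 6 kN
  R_B = Pa/L = 10·(12/5)/6 = 4 kN
Load 3 — uniform load w=10 kN/m over full span:
  R_A = wL/2 = 10·6/2 = 30 kN
  R_B = wL/2 = 10·6/2 = 30 kN
Superposition: R_A = 73/2 kN, R_B = 67/2 kN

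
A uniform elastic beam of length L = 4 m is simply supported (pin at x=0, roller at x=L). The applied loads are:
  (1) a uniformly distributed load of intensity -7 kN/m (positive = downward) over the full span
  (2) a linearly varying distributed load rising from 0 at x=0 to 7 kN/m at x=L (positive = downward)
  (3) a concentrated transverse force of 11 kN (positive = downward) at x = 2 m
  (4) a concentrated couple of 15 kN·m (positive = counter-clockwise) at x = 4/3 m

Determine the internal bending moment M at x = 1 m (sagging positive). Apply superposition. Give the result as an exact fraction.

Load 1 — uniform load w=-7 kN/m over full span:
  M_1 = wx(L-x)/2 = (-7)·1·(4-1)/2 = -21/2 kN·m
Load 2 — triangular load w₀=7 kN/m (0→w₀ over full span):
  M_2 = w₀Lx/6 - w₀x³/(6L) = 7·4·1/6 - 7·1³/(6·4) = 35/8 kN·m
Load 3 — point force P=11 kN at a=2 m (b=L-a=2):
  M_3 = Pbx/L  [x≤a] = 11·2·1/4 = 11/2 kN·m
Load 4 — applied couple M₀=15 kN·m at a=4/3 m (b=L-a=8/3):
  M_4 = M₀x/L  [x≤a] = 15·1/4 = 15/4 kN·m
Superposition: M = Σ M_i = 25/8 kN·m ≈ 3.125000 kN·m

M(1) = 25/8 kN·m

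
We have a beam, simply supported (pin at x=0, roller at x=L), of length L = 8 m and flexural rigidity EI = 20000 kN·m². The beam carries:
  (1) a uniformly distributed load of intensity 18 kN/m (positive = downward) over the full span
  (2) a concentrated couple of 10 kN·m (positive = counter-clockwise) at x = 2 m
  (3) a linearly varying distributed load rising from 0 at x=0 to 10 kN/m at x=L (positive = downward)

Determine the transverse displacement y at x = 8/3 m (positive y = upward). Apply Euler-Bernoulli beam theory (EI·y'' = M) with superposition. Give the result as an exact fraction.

y(8/3) = -94127/1822500 m

Load 1 — uniform load w=18 kN/m over full span:
  y_1 = -wx(L³-2Lx²+x³)/(24EI) = -18·(8/3)·(8³-2·8·(8/3)²+(8/3)³)/(24·20000) = -704/16875 m
Load 2 — applied couple M₀=10 kN·m at a=2 m (b=L-a=6):
  y_2 = (M₀x³/(6L)-M₀(x-a)²/2+C₁x)/EI  [x>a] with C₁=M₀(3b²-L²)/(6L)=55/6 = (10·(8/3)³/(6·8)-10·((8/3)-2)²/2+(55/6)·(8/3))/20000 = 53/40500 m
Load 3 — triangular load w₀=10 kN/m (0→w₀ over full span):
  y_3 = -w₀x(7L⁴-10L²x²+3x⁴)/(360LEI) = -10·(8/3)·(7·8⁴-10·8²·(8/3)²+3·(8/3)⁴)/(360·8·20000) = -1024/91125 m
Superposition: y = Σ y_i = -94127/1822500 m ≈ -0.051647 m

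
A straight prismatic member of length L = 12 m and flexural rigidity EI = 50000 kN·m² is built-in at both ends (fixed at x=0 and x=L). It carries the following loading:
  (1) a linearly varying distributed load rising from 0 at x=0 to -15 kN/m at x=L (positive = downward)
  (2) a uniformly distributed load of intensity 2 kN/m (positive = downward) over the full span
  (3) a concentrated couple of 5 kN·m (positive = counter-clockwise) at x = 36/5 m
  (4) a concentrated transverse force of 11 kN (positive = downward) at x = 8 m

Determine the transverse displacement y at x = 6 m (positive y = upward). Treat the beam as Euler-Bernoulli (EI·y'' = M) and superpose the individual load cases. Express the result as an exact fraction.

y(6) = 3247/750000 m

Load 1 — triangular load w₀=-15 kN/m (0→w₀ over full span):
  y_1 = -w₀x²(L-x)²(x+2L)/(120LEI) = -(-15)·6²·(12-6)²·(6+2·12)/(120·12·50000) = 81/10000 m
Load 2 — uniform load w=2 kN/m over full span:
  y_2 = -wx²(L-x)²/(24EI) = -2·6²·(12-6)²/(24·50000) = -27/12500 m
Load 3 — applied couple M₀=5 kN·m at a=36/5 m (b=L-a=24/5):
  y_3 = (R_Ax³/6 - M_Ax²/2)/EI  [x≤a] with R_A=3/5, M_A=8/5 = ((3/5)·6³/6 - (8/5)·6²/2)/50000 = -9/62500 m
Load 4 — point force P=11 kN at a=8 m (b=L-a=4):
  y_4 = -Pb²x²(3aL-(3a+b)x)/(6L³EI)  [x≤a] = -11·4²·6²·(3·8·12-(3·8+4)·6)/(6·12³·50000) = -11/7500 m
Superposition: y = Σ y_i = 3247/750000 m ≈ 0.004329 m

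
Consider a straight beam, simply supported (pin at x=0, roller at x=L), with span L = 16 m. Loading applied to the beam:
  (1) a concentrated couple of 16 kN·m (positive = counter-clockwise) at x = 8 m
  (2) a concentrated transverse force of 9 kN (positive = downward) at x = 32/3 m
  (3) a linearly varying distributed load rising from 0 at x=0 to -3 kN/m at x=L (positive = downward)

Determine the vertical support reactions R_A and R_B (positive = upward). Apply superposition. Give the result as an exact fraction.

Load 1 — applied couple M₀=16 kN·m at a=8 m (b=L-a=8):
  R_A = M₀/L = 16/16 = 1 kN
  R_B = -M₀/L = -16/16 = -1 kN
Load 2 — point force P=9 kN at a=32/3 m (b=L-a=16/3):
  R_A = Pb/L = 9·(16/3)/16 = 3 kN
  R_B = Pa/L = 9·(32/3)/16 = 6 kN
Load 3 — triangular load w₀=-3 kN/m (0→w₀ over full span):
  R_A = w₀L/6 = (-3)·16/6 = -8 kN
  R_B = w₀L/3 = (-3)·16/3 = -16 kN
Superposition: R_A = -4 kN, R_B = -11 kN

R_A = -4 kN, R_B = -11 kN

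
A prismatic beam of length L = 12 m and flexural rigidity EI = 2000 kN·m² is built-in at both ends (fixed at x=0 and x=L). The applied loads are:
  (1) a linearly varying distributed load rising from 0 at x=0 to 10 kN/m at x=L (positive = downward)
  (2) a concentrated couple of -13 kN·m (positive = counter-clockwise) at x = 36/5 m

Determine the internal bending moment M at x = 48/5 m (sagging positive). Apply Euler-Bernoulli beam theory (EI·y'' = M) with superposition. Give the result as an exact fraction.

M(48/5) = 513/125 kN·m

Load 1 — triangular load w₀=10 kN/m (0→w₀ over full span):
  M_1 = 3w₀Lx/20 - w₀L²/30 - w₀x³/(6L) = 3·10·12·(48/5)/20 - 10·12²/30 - 10·(48/5)³/(6·12) = 48/25 kN·m
Load 2 — applied couple M₀=-13 kN·m at a=36/5 m (b=L-a=24/5):
  M_2 = R_Ax - M_A - M₀  [x>a] with R_A=-39/25, M_A=-104/25 = (-39/25)·(48/5) - (-104/25) - (-13) = 273/125 kN·m
Superposition: M = Σ M_i = 513/125 kN·m ≈ 4.104000 kN·m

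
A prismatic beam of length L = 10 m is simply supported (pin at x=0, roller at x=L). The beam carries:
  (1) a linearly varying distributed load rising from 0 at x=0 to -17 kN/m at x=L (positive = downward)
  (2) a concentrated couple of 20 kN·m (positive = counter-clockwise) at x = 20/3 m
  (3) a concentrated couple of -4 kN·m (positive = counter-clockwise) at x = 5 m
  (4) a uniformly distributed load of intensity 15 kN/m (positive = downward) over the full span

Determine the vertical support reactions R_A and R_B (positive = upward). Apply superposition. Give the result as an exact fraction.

Load 1 — triangular load w₀=-17 kN/m (0→w₀ over full span):
  R_A = w₀L/6 = (-17)·10/6 = -85/3 kN
  R_B = w₀L/3 = (-17)·10/3 = -170/3 kN
Load 2 — applied couple M₀=20 kN·m at a=20/3 m (b=L-a=10/3):
  R_A = M₀/L = 20/10 = 2 kN
  R_B = -M₀/L = -20/10 = -2 kN
Load 3 — applied couple M₀=-4 kN·m at a=5 m (b=L-a=5):
  R_A = M₀/L = (-4)/10 = -2/5 kN
  R_B = -M₀/L = -(-4)/10 = 2/5 kN
Load 4 — uniform load w=15 kN/m over full span:
  R_A = wL/2 = 15·10/2 = 75 kN
  R_B = wL/2 = 15·10/2 = 75 kN
Superposition: R_A = 724/15 kN, R_B = 251/15 kN

R_A = 724/15 kN, R_B = 251/15 kN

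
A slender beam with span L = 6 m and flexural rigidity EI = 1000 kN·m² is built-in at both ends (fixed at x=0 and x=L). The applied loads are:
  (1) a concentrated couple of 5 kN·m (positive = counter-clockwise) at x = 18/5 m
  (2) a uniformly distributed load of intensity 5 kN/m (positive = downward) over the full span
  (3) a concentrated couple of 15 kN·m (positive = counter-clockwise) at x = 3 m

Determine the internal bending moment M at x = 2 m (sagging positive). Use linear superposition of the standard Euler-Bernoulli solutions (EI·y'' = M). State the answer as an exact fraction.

Load 1 — applied couple M₀=5 kN·m at a=18/5 m (b=L-a=12/5):
  M_1 = R_Ax - M_A  [x≤a] with R_A=6/5, M_A=8/5 = (6/5)·2 - (8/5) = 4/5 kN·m
Load 2 — uniform load w=5 kN/m over full span:
  M_2 = wLx/2 - wL²/12 - wx²/2 = 5·6·2/2 - 5·6²/12 - 5·2²/2 = 5 kN·m
Load 3 — applied couple M₀=15 kN·m at a=3 m (b=L-a=3):
  M_3 = R_Ax - M_A  [x≤a] with R_A=15/4, M_A=15/4 = (15/4)·2 - (15/4) = 15/4 kN·m
Superposition: M = Σ M_i = 191/20 kN·m ≈ 9.550000 kN·m

M(2) = 191/20 kN·m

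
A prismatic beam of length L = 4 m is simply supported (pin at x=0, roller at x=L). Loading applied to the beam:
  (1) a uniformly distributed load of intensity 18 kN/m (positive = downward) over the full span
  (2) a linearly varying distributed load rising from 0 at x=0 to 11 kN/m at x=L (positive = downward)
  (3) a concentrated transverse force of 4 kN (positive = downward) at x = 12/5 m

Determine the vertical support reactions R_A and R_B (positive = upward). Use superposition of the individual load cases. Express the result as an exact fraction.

R_A = 674/15 kN, R_B = 796/15 kN

Load 1 — uniform load w=18 kN/m over full span:
  R_A = wL/2 = 18·4/2 = 36 kN
  R_B = wL/2 = 18·4/2 = 36 kN
Load 2 — triangular load w₀=11 kN/m (0→w₀ over full span):
  R_A = w₀L/6 = 11·4/6 = 22/3 kN
  R_B = w₀L/3 = 11·4/3 = 44/3 kN
Load 3 — point force P=4 kN at a=12/5 m (b=L-a=8/5):
  R_A = Pb/L = 4·(8/5)/4 = 8/5 kN
  R_B = Pa/L = 4·(12/5)/4 = 12/5 kN
Superposition: R_A = 674/15 kN, R_B = 796/15 kN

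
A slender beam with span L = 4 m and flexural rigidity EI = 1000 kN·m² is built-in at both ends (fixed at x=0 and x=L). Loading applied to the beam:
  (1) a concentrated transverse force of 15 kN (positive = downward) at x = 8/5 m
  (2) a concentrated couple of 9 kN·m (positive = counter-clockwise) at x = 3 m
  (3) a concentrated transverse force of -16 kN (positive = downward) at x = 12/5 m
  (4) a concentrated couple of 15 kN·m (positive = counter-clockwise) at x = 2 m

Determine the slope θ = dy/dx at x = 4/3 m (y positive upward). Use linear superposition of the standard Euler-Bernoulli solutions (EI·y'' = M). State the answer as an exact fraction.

θ(4/3) = -2687/2250000 rad

Load 1 — point force P=15 kN at a=8/5 m (b=L-a=12/5):
  θ_1 = -Pb²x(2aL-(3a+b)x)/(2L³EI)  [x≤a] = -15·(12/5)²·(4/3)·(2·(8/5)·4-(3·(8/5)+(12/5))·(4/3))/(2·4³·1000) = -9/3125 rad
Load 2 — applied couple M₀=9 kN·m at a=3 m (b=L-a=1):
  θ_2 = (R_Ax²/2 - M_Ax)/EI  [x≤a] with R_A=81/32, M_A=45/16 = ((81/32)·(4/3)²/2 - (45/16)·(4/3))/1000 = -3/2000 rad
Load 3 — point force P=-16 kN at a=12/5 m (b=L-a=8/5):
  θ_3 = -Pb²x(2aL-(3a+b)x)/(2L³EI)  [x≤a] = -(-16)·(8/5)²·(4/3)·(2·(12/5)·4-(3·(12/5)+(8/5))·(4/3))/(2·4³·1000) = 448/140625 rad
Load 4 — applied couple M₀=15 kN·m at a=2 m (b=L-a=2):
  θ_4 = (R_Ax²/2 - M_Ax)/EI  [x≤a] with R_A=45/8, M_A=15/4 = ((45/8)·(4/3)²/2 - (15/4)·(4/3))/1000 = 0 rad
Superposition: θ = Σ θ_i = -2687/2250000 rad ≈ -0.001194 rad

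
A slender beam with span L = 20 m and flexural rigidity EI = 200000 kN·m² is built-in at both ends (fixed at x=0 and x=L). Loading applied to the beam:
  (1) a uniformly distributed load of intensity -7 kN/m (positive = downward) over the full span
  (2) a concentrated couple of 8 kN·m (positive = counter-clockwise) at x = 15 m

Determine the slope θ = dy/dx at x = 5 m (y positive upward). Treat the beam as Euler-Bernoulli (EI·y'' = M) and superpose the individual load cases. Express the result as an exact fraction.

θ(5) = 689/320000 rad

Load 1 — uniform load w=-7 kN/m over full span:
  θ_1 = -wx(L-x)(L-2x)/(12EI) = -(-7)·5·(20-5)·(20-2·5)/(12·200000) = 7/3200 rad
Load 2 — applied couple M₀=8 kN·m at a=15 m (b=L-a=5):
  θ_2 = (R_Ax²/2 - M_Ax)/EI  [x≤a] with R_A=9/20, M_A=5/2 = ((9/20)·5²/2 - (5/2)·5)/200000 = -11/320000 rad
Superposition: θ = Σ θ_i = 689/320000 rad ≈ 0.002153 rad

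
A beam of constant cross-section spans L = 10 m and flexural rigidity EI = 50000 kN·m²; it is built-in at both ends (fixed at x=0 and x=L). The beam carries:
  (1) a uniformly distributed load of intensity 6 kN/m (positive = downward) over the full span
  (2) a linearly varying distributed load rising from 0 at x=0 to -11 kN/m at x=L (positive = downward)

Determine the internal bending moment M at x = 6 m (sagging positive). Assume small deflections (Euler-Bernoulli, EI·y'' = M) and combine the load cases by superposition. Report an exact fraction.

M(6) = -11/15 kN·m

Load 1 — uniform load w=6 kN/m over full span:
  M_1 = wLx/2 - wL²/12 - wx²/2 = 6·10·6/2 - 6·10²/12 - 6·6²/2 = 22 kN·m
Load 2 — triangular load w₀=-11 kN/m (0→w₀ over full span):
  M_2 = 3w₀Lx/20 - w₀L²/30 - w₀x³/(6L) = 3·(-11)·10·6/20 - (-11)·10²/30 - (-11)·6³/(6·10) = -341/15 kN·m
Superposition: M = Σ M_i = -11/15 kN·m ≈ -0.733333 kN·m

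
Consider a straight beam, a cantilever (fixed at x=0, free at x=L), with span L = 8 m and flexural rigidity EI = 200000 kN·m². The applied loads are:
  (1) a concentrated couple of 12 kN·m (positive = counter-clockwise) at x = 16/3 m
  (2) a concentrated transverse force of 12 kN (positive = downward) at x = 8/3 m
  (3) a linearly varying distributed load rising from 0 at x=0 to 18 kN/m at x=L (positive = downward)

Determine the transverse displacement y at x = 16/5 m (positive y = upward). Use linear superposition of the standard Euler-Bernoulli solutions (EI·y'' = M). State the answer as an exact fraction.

y(16/5) = -10654472/1318359375 m

Load 1 — applied couple M₀=12 kN·m at a=16/3 m (b=L-a=8/3):
  y_1 = M₀x²/(2EI)  [x≤a] = 12·(16/5)²/(2·200000) = 24/78125 m
Load 2 — point force P=12 kN at a=8/3 m (b=L-a=16/3):
  y_2 = -Pa²(3x-a)/(6EI)  [x>a] = -12·(8/3)²·(3·(16/5)-(8/3))/(6·200000) = -208/421875 m
Load 3 — triangular load w₀=18 kN/m (0→w₀ over full span):
  y_3 = (w₀Lx³/12-w₀L²x²/6-w₀x⁵/(120L))/EI = (18·8·(16/5)³/12-18·8²·(16/5)²/6-18·(16/5)⁵/(120·8))/200000 = -385536/48828125 m
Superposition: y = Σ y_i = -10654472/1318359375 m ≈ -0.008082 m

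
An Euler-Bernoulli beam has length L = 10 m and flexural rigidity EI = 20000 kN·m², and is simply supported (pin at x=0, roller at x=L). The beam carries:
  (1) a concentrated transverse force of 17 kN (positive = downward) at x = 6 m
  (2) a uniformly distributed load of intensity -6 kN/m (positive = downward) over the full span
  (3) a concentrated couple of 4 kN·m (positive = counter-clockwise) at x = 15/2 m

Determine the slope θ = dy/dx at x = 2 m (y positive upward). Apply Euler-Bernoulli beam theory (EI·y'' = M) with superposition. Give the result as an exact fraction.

Load 1 — point force P=17 kN at a=6 m (b=L-a=4):
  θ_1 = -Pb(L²-b²-3x²)/(6LEI)  [x≤a] = -17·4·(10²-4²-3·2²)/(6·10·20000) = -51/12500 rad
Load 2 — uniform load w=-6 kN/m over full span:
  θ_2 = -w(L³-6Lx²+4x³)/(24EI) = -(-6)·(10³-6·10·2²+4·2³)/(24·20000) = 99/10000 rad
Load 3 — applied couple M₀=4 kN·m at a=15/2 m (b=L-a=5/2):
  θ_3 = (M₀x²/(2L)+C₁)/EI  [x≤a] with C₁=M₀(3b²-L²)/(6L)=-65/12 = (4·2²/(2·10)+(-65/12))/20000 = -277/1200000 rad
Superposition: θ = Σ θ_i = 6707/1200000 rad ≈ 0.005589 rad

θ(2) = 6707/1200000 rad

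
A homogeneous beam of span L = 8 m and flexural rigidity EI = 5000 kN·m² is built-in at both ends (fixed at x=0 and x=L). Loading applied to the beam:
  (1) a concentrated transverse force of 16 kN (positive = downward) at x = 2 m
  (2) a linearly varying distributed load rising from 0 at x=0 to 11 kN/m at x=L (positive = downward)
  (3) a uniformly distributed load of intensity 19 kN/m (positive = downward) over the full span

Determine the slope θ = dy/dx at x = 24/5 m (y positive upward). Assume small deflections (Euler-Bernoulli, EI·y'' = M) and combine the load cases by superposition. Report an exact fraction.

θ(24/5) = 4244/390625 rad

Load 1 — point force P=16 kN at a=2 m (b=L-a=6):
  θ_1 = Pa²(L-x)(2bL-(3b+a)(L-x))/(2L³EI)  [x>a] = 16·2²·(8-(24/5))·(2·6·8-(3·6+2)·(8-(24/5)))/(2·8³·5000) = 4/3125 rad
Load 2 — triangular load w₀=11 kN/m (0→w₀ over full span):
  θ_2 = -w₀(2x(L-x)(L-2x)(x+2L)+x²(L-x)²)/(120LEI) = -11·(2·(24/5)·(8-(24/5))·(8-2·(24/5))·((24/5)+2·8)+(24/5)²·(8-(24/5))²)/(120·8·5000) = 704/390625 rad
Load 3 — uniform load w=19 kN/m over full span:
  θ_3 = -wx(L-x)(L-2x)/(12EI) = -19·(24/5)·(8-(24/5))·(8-2·(24/5))/(12·5000) = 608/78125 rad
Superposition: θ = Σ θ_i = 4244/390625 rad ≈ 0.010865 rad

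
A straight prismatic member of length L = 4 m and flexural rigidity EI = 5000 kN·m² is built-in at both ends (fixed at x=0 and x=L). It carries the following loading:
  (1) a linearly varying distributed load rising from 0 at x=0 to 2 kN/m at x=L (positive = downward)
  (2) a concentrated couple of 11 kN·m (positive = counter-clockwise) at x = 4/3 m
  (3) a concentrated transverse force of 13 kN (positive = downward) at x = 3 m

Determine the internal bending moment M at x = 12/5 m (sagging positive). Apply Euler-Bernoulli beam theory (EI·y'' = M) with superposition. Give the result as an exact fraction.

Load 1 — triangular load w₀=2 kN/m (0→w₀ over full span):
  M_1 = 3w₀Lx/20 - w₀L²/30 - w₀x³/(6L) = 3·2·4·(12/5)/20 - 2·4²/30 - 2·(12/5)³/(6·4) = 248/375 kN·m
Load 2 — applied couple M₀=11 kN·m at a=4/3 m (b=L-a=8/3):
  M_2 = R_Ax - M_A - M₀  [x>a] with R_A=11/3, M_A=0 = (11/3)·(12/5) - 0 - 11 = -11/5 kN·m
Load 3 — point force P=13 kN at a=3 m (b=L-a=1):
  M_3 = Pb²(3a+b)x/L³ - Pab²/L²  [x≤a] = 13·1²·(3·3+1)·(12/5)/4³ - 13·3·1²/4² = 39/16 kN·m
Superposition: M = Σ M_i = 5393/6000 kN·m ≈ 0.898833 kN·m

M(12/5) = 5393/6000 kN·m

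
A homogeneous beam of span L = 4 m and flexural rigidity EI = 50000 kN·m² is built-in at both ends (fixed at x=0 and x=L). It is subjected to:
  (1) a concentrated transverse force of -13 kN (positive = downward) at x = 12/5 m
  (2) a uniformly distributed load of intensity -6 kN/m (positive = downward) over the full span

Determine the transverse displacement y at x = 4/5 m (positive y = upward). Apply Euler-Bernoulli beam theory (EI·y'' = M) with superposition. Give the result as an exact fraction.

y(4/5) = 8336/146484375 m

Load 1 — point force P=-13 kN at a=12/5 m (b=L-a=8/5):
  y_1 = -Pb²x²(3aL-(3a+b)x)/(6L³EI)  [x≤a] = -(-13)·(8/5)²·(4/5)²·(3·(12/5)·4-(3·(12/5)+(8/5))·(4/5))/(6·4³·50000) = 3536/146484375 m
Load 2 — uniform load w=-6 kN/m over full span:
  y_2 = -wx²(L-x)²/(24EI) = -(-6)·(4/5)²·(4-(4/5))²/(24·50000) = 64/1953125 m
Superposition: y = Σ y_i = 8336/146484375 m ≈ 0.000057 m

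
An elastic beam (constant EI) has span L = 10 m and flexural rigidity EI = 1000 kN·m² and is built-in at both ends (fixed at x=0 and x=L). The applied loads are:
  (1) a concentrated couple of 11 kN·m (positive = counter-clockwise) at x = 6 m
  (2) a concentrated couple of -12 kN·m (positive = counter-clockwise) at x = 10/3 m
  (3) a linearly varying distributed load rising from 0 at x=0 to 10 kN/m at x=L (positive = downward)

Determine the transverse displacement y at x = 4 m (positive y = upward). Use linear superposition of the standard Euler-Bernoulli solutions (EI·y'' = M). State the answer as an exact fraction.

y(4) = -2201/15625 m

Load 1 — applied couple M₀=11 kN·m at a=6 m (b=L-a=4):
  y_1 = (R_Ax³/6 - M_Ax²/2)/EI  [x≤a] with R_A=198/125, M_A=88/25 = ((198/125)·4³/6 - (88/25)·4²/2)/1000 = -176/15625 m
Load 2 — applied couple M₀=-12 kN·m at a=10/3 m (b=L-a=20/3):
  y_2 = (R_Ax³/6 - M_Ax²/2 - M₀(x-a)²/2)/EI  [x>a] with R_A=-8/5, M_A=0 = ((-8/5)·4³/6 - 0·4²/2 - (-12)·(4-(10/3))²/2)/1000 = -9/625 m
Load 3 — triangular load w₀=10 kN/m (0→w₀ over full span):
  y_3 = -w₀x²(L-x)²(x+2L)/(120LEI) = -10·4²·(10-4)²·(4+2·10)/(120·10·1000) = -72/625 m
Superposition: y = Σ y_i = -2201/15625 m ≈ -0.140864 m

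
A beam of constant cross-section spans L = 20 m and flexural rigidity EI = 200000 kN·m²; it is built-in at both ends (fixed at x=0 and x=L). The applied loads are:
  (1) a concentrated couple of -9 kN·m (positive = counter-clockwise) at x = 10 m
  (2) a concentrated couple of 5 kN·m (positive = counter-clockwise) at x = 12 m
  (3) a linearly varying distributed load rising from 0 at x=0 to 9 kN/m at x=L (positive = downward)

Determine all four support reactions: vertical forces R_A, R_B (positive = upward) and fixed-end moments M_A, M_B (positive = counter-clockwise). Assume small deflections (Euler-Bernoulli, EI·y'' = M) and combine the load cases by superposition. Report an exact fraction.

R_A = 5337/200 kN, M_A = 2387/20 kN·m, R_B = 12663/200 kN, M_B = -3633/20 kN·m

Load 1 — applied couple M₀=-9 kN·m at a=10 m (b=L-a=10):
  R_A = 6M₀ab/L³ = 6·(-9)·10·10/20³ = -27/40 kN
  M_A = M₀b(2a-b)/L² = (-9)·10·(2·10-10)/20² = -9/4 kN·m
  R_B = -6M₀ab/L³ = -6·(-9)·10·10/20³ = 27/40 kN
  M_B = M₀a(2b-a)/L² = (-9)·10·(2·10-10)/20² = -9/4 kN·m
Load 2 — applied couple M₀=5 kN·m at a=12 m (b=L-a=8):
  R_A = 6M₀ab/L³ = 6·5·12·8/20³ = 9/25 kN
  M_A = M₀b(2a-b)/L² = 5·8·(2·12-8)/20² = 8/5 kN·m
  R_B = -6M₀ab/L³ = -6·5·12·8/20³ = -9/25 kN
  M_B = M₀a(2b-a)/L² = 5·12·(2·8-12)/20² = 3/5 kN·m
Load 3 — triangular load w₀=9 kN/m (0→w₀ over full span):
  R_A = 3w₀L/20 = 3·9·20/20 = 27 kN
  M_A = w₀L²/30 = 9·20²/30 = 120 kN·m
  R_B = 7w₀L/20 = 7·9·20/20 = 63 kN
  M_B = -w₀L²/20 = -9·20²/20 = -180 kN·m
Superposition: R_A = 5337/200 kN, M_A = 2387/20 kN·m, R_B = 12663/200 kN, M_B = -3633/20 kN·m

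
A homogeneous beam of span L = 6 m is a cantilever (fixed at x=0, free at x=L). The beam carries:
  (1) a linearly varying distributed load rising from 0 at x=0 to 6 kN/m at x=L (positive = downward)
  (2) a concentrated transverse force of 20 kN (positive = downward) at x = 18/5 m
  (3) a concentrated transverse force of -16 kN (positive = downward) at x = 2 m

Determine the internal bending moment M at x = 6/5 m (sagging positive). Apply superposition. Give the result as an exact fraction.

M(6/5) = -10736/125 kN·m

Load 1 — triangular load w₀=6 kN/m (0→w₀ over full span):
  M_1 = w₀Lx/2 - w₀L²/3 - w₀x³/(6L) = 6·6·(6/5)/2 - 6·6²/3 - 6·(6/5)³/(6·6) = -6336/125 kN·m
Load 2 — point force P=20 kN at a=18/5 m (b=L-a=12/5):
  M_2 = -P(a-x)  [x≤a] = -20·((18/5)-(6/5)) = -48 kN·m
Load 3 — point force P=-16 kN at a=2 m (b=L-a=4):
  M_3 = -P(a-x)  [x≤a] = -(-16)·(2-(6/5)) = 64/5 kN·m
Superposition: M = Σ M_i = -10736/125 kN·m ≈ -85.888000 kN·m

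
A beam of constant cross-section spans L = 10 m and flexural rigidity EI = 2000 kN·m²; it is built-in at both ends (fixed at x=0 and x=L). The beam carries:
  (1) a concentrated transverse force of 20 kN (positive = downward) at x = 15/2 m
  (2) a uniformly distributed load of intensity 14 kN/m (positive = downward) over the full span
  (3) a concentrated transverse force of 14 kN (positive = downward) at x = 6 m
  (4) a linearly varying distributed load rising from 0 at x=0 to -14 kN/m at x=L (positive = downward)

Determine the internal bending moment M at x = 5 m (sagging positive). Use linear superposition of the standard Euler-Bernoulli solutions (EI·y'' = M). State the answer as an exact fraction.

M(5) = 2797/60 kN·m

Load 1 — point force P=20 kN at a=15/2 m (b=L-a=5/2):
  M_1 = Pb²(3a+b)x/L³ - Pab²/L²  [x≤a] = 20·(5/2)²·(3·(15/2)+(5/2))·5/10³ - 20·(15/2)·(5/2)²/10² = 25/4 kN·m
Load 2 — uniform load w=14 kN/m over full span:
  M_2 = wLx/2 - wL²/12 - wx²/2 = 14·10·5/2 - 14·10²/12 - 14·5²/2 = 175/3 kN·m
Load 3 — point force P=14 kN at a=6 m (b=L-a=4):
  M_3 = Pb²(3a+b)x/L³ - Pab²/L²  [x≤a] = 14·4²·(3·6+4)·5/10³ - 14·6·4²/10² = 56/5 kN·m
Load 4 — triangular load w₀=-14 kN/m (0→w₀ over full span):
  M_4 = 3w₀Lx/20 - w₀L²/30 - w₀x³/(6L) = 3·(-14)·10·5/20 - (-14)·10²/30 - (-14)·5³/(6·10) = -175/6 kN·m
Superposition: M = Σ M_i = 2797/60 kN·m ≈ 46.616667 kN·m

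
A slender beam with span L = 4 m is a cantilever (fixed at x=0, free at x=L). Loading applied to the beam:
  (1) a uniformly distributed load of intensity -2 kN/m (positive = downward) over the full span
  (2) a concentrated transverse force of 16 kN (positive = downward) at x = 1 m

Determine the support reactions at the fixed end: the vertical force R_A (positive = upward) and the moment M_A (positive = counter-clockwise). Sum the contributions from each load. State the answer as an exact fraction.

Load 1 — uniform load w=-2 kN/m over full span:
  R_A = wL = (-2)·4 = -8 kN
  M_A = wL²/2 = (-2)·4²/2 = -16 kN·m
Load 2 — point force P=16 kN at a=1 m (b=L-a=3):
  R_A = P = 16 kN
  M_A = Pa = 16·1 = 16 kN·m
Superposition: R_A = 8 kN, M_A = 0 kN·m

R_A = 8 kN, M_A = 0 kN·m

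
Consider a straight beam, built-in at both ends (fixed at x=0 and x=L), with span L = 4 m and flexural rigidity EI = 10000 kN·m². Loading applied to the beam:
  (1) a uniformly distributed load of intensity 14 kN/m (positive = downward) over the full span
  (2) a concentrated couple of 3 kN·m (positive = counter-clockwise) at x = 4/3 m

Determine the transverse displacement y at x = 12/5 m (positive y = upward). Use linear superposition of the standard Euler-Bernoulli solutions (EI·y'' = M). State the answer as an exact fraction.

y(12/5) = -938/1171875 m

Load 1 — uniform load w=14 kN/m over full span:
  y_1 = -wx²(L-x)²/(24EI) = -14·(12/5)²·(4-(12/5))²/(24·10000) = -336/390625 m
Load 2 — applied couple M₀=3 kN·m at a=4/3 m (b=L-a=8/3):
  y_2 = (R_Ax³/6 - M_Ax²/2 - M₀(x-a)²/2)/EI  [x>a] with R_A=1, M_A=0 = (1·(12/5)³/6 - 0·(12/5)²/2 - 3·((12/5)-(4/3))²/2)/10000 = 14/234375 m
Superposition: y = Σ y_i = -938/1171875 m ≈ -0.000800 m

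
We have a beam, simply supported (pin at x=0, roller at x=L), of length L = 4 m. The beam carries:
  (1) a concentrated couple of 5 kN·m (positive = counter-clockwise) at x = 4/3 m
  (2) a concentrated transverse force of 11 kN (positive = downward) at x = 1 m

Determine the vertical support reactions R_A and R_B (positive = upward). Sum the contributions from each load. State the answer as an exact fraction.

R_A = 19/2 kN, R_B = 3/2 kN

Load 1 — applied couple M₀=5 kN·m at a=4/3 m (b=L-a=8/3):
  R_A = M₀/L = 5/4 kN
  R_B = -M₀/L = -5/4 kN
Load 2 — point force P=11 kN at a=1 m (b=L-a=3):
  R_A = Pb/L = 11·3/4 = 33/4 kN
  R_B = Pa/L = 11·1/4 = 11/4 kN
Superposition: R_A = 19/2 kN, R_B = 3/2 kN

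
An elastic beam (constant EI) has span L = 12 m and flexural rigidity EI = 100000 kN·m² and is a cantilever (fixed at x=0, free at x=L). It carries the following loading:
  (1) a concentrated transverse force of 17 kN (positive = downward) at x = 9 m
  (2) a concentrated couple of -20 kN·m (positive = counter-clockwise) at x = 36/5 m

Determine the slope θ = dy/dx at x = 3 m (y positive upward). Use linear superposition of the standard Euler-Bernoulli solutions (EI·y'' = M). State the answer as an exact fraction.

θ(3) = -177/40000 rad

Load 1 — point force P=17 kN at a=9 m (b=L-a=3):
  θ_1 = -Px(2a-x)/(2EI)  [x≤a] = -17·3·(2·9-3)/(2·100000) = -153/40000 rad
Load 2 — applied couple M₀=-20 kN·m at a=36/5 m (b=L-a=24/5):
  θ_2 = M₀x/EI  [x≤a] = (-20)·3/100000 = -3/5000 rad
Superposition: θ = Σ θ_i = -177/40000 rad ≈ -0.004425 rad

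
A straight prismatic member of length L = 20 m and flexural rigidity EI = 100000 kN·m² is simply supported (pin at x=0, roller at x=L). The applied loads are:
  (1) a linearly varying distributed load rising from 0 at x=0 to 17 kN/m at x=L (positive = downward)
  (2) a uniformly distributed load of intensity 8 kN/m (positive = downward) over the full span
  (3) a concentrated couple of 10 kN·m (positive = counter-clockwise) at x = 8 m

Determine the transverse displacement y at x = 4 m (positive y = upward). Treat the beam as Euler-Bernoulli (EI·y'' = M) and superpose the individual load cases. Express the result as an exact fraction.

y(4) = -93109/468750 m

Load 1 — triangular load w₀=17 kN/m (0→w₀ over full span):
  y_1 = -w₀x(7L⁴-10L²x²+3x⁴)/(360LEI) = -17·4·(7·20⁴-10·20²·4²+3·4⁴)/(360·20·100000) = -23392/234375 m
Load 2 — uniform load w=8 kN/m over full span:
  y_2 = -wx(L³-2Lx²+x³)/(24EI) = -8·4·(20³-2·20·4²+4³)/(24·100000) = -928/9375 m
Load 3 — applied couple M₀=10 kN·m at a=8 m (b=L-a=12):
  y_3 = (M₀x³/(6L)+C₁x)/EI  [x≤a] with C₁=M₀(3b²-L²)/(6L)=8/3 = (10·4³/(6·20)+(8/3)·4)/100000 = 1/6250 m
Superposition: y = Σ y_i = -93109/468750 m ≈ -0.198633 m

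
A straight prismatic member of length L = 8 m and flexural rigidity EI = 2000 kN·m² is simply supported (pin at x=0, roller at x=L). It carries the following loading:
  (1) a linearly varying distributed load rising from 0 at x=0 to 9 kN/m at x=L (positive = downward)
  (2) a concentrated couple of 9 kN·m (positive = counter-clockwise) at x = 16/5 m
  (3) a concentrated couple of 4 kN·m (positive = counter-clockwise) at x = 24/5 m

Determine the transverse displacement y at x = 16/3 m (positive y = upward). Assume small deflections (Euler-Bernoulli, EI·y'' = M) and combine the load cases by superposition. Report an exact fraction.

Load 1 — triangular load w₀=9 kN/m (0→w₀ over full span):
  y_1 = -w₀x(7L⁴-10L²x²+3x⁴)/(360LEI) = -9·(16/3)·(7·8⁴-10·8²·(16/3)²+3·(16/3)⁴)/(360·8·2000) = -1088/10125 m
Load 2 — applied couple M₀=9 kN·m at a=16/5 m (b=L-a=24/5):
  y_2 = (M₀x³/(6L)-M₀(x-a)²/2+C₁x)/EI  [x>a] with C₁=M₀(3b²-L²)/(6L)=24/25 = (9·(16/3)³/(6·8)-9·((16/3)-(16/5))²/2+(24/25)·(16/3))/2000 = 184/28125 m
Load 3 — applied couple M₀=4 kN·m at a=24/5 m (b=L-a=16/5):
  y_3 = (M₀x³/(6L)-M₀(x-a)²/2+C₁x)/EI  [x>a] with C₁=M₀(3b²-L²)/(6L)=-208/75 = (4·(16/3)³/(6·8)-4·((16/3)-(24/5))²/2+(-208/75)·(16/3))/2000 = -344/253125 m
Superposition: y = Σ y_i = -25888/253125 m ≈ -0.102274 m

y(16/3) = -25888/253125 m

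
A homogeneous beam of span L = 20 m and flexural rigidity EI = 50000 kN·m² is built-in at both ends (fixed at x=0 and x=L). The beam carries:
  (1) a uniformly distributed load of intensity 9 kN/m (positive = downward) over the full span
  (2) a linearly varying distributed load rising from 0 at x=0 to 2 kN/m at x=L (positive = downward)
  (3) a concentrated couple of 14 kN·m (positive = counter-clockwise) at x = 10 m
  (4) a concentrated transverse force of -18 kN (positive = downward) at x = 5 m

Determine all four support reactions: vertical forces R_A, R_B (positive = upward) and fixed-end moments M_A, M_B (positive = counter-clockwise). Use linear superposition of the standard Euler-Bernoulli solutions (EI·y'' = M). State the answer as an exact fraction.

Load 1 — uniform load w=9 kN/m over full span:
  R_A = wL/2 = 9·20/2 = 90 kN
  M_A = wL²/12 = 9·20²/12 = 300 kN·m
  R_B = wL/2 = 9·20/2 = 90 kN
  M_B = -wL²/12 = -9·20²/12 = -300 kN·m
Load 2 — triangular load w₀=2 kN/m (0→w₀ over full span):
  R_A = 3w₀L/20 = 3·2·20/20 = 6 kN
  M_A = w₀L²/30 = 2·20²/30 = 80/3 kN·m
  R_B = 7w₀L/20 = 7·2·20/20 = 14 kN
  M_B = -w₀L²/20 = -2·20²/20 = -40 kN·m
Load 3 — applied couple M₀=14 kN·m at a=10 m (b=L-a=10):
  R_A = 6M₀ab/L³ = 6·14·10·10/20³ = 21/20 kN
  M_A = M₀b(2a-b)/L² = 14·10·(2·10-10)/20² = 7/2 kN·m
  R_B = -6M₀ab/L³ = -6·14·10·10/20³ = -21/20 kN
  M_B = M₀a(2b-a)/L² = 14·10·(2·10-10)/20² = 7/2 kN·m
Load 4 — point force P=-18 kN at a=5 m (b=L-a=15):
  R_A = Pb²(3a+b)/L³ = (-18)·15²·(3·5+15)/20³ = -243/16 kN
  M_A = Pab²/L² = (-18)·5·15²/20² = -405/8 kN·m
  R_B = Pa²(a+3b)/L³ = (-18)·5²·(5+3·15)/20³ = -45/16 kN
  M_B = -Pa²b/L² = -(-18)·5²·15/20² = 135/8 kN·m
Superposition: R_A = 6549/80 kN, M_A = 6709/24 kN·m, R_B = 8011/80 kN, M_B = -2557/8 kN·m

R_A = 6549/80 kN, M_A = 6709/24 kN·m, R_B = 8011/80 kN, M_B = -2557/8 kN·m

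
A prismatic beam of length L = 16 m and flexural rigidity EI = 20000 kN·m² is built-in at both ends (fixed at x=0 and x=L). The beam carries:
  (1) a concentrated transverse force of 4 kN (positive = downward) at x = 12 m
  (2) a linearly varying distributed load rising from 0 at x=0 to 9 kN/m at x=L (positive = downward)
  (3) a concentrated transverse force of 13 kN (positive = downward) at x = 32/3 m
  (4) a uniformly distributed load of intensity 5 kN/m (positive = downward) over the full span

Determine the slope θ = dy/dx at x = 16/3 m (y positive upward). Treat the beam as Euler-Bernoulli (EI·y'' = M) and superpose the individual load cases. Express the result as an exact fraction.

θ(16/3) = -10978/759375 rad

Load 1 — point force P=4 kN at a=12 m (b=L-a=4):
  θ_1 = -Pb²x(2aL-(3a+b)x)/(2L³EI)  [x≤a] = -4·4²·(16/3)·(2·12·16-(3·12+4)·(16/3))/(2·16³·20000) = -2/5625 rad
Load 2 — triangular load w₀=9 kN/m (0→w₀ over full span):
  θ_2 = -w₀(2x(L-x)(L-2x)(x+2L)+x²(L-x)²)/(120LEI) = -9·(2·(16/3)·(16-(16/3))·(16-2·(16/3))·((16/3)+2·16)+(16/3)²·(16-(16/3))²)/(120·16·20000) = -512/84375 rad
Load 3 — point force P=13 kN at a=32/3 m (b=L-a=16/3):
  θ_3 = -Pb²x(2aL-(3a+b)x)/(2L³EI)  [x≤a] = -13·(16/3)²·(16/3)·(2·(32/3)·16-(3·(32/3)+(16/3))·(16/3))/(2·16³·20000) = -52/30375 rad
Load 4 — uniform load w=5 kN/m over full span:
  θ_4 = -wx(L-x)(L-2x)/(12EI) = -5·(16/3)·(16-(16/3))·(16-2·(16/3))/(12·20000) = -64/10125 rad
Superposition: θ = Σ θ_i = -10978/759375 rad ≈ -0.014457 rad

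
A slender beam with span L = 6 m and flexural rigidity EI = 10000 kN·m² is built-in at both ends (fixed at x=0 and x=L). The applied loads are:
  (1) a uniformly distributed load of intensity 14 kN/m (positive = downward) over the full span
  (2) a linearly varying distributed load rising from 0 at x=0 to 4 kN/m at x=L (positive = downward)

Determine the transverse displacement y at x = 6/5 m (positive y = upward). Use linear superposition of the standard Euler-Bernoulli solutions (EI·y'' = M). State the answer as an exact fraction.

Load 1 — uniform load w=14 kN/m over full span:
  y_1 = -wx²(L-x)²/(24EI) = -14·(6/5)²·(6-(6/5))²/(24·10000) = -756/390625 m
Load 2 — triangular load w₀=4 kN/m (0→w₀ over full span):
  y_2 = -w₀x²(L-x)²(x+2L)/(120LEI) = -4·(6/5)²·(6-(6/5))²·((6/5)+2·6)/(120·6·10000) = -2376/9765625 m
Superposition: y = Σ y_i = -21276/9765625 m ≈ -0.002179 m

y(6/5) = -21276/9765625 m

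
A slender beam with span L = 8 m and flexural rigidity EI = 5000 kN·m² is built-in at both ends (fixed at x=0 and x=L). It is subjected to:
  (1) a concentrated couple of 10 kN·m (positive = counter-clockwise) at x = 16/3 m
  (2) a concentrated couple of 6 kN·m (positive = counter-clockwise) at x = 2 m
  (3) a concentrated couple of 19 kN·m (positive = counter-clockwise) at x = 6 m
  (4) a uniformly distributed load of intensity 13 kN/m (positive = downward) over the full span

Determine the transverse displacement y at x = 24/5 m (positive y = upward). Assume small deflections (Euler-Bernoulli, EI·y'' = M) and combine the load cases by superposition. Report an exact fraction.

y(24/5) = -46761/1562500 m

Load 1 — applied couple M₀=10 kN·m at a=16/3 m (b=L-a=8/3):
  y_1 = (R_Ax³/6 - M_Ax²/2)/EI  [x≤a] with R_A=5/3, M_A=10/3 = ((5/3)·(24/5)³/6 - (10/3)·(24/5)²/2)/5000 = -24/15625 m
Load 2 — applied couple M₀=6 kN·m at a=2 m (b=L-a=6):
  y_2 = (R_Ax³/6 - M_Ax²/2 - M₀(x-a)²/2)/EI  [x>a] with R_A=27/32, M_A=-9/8 = ((27/32)·(24/5)³/6 - (-9/8)·(24/5)²/2 - 6·((24/5)-2)²/2)/5000 = 78/78125 m
Load 3 — applied couple M₀=19 kN·m at a=6 m (b=L-a=2):
  y_3 = (R_Ax³/6 - M_Ax²/2)/EI  [x≤a] with R_A=171/64, M_A=95/16 = ((171/64)·(24/5)³/6 - (95/16)·(24/5)²/2)/5000 = -1197/312500 m
Load 4 — uniform load w=13 kN/m over full span:
  y_4 = -wx²(L-x)²/(24EI) = -13·(24/5)²·(8-(24/5))²/(24·5000) = -9984/390625 m
Superposition: y = Σ y_i = -46761/1562500 m ≈ -0.029927 m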